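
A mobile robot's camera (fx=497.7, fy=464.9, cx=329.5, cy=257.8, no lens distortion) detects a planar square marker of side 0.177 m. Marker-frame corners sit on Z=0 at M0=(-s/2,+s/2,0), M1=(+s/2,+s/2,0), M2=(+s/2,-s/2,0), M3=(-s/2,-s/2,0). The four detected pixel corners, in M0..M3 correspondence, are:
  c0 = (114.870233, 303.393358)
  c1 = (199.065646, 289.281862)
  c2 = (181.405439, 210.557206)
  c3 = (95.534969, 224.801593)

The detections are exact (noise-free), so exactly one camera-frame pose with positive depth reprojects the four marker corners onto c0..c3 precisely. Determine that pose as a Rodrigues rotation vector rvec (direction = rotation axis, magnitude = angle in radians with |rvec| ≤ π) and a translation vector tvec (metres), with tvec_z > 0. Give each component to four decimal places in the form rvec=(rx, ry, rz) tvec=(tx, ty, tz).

rvec=(0.1107, -0.0202, -0.1766) tvec=(-0.3736, -0.0009, 1.0237)

Intrinsics K: fx=497.7, fy=464.9, cx=329.5, cy=257.8
Marker side s = 0.177 m; corners in marker frame (Z=0):
  M0 = (-0.0885, +0.0885, 0)
  M1 = (+0.0885, +0.0885, 0)
  M2 = (+0.0885, -0.0885, 0)
  M3 = (-0.0885, -0.0885, 0)
Detected image corners:
  c0 = (114.870233, 303.393358) px
  c1 = (199.065646, 289.281862) px
  c2 = (181.405439, 210.557206) px
  c3 = (95.534969, 224.801593) px
Planar DLT: solve 8×8 A·h = b for H (H[2,2]=1):
  H  [+481.86112 +120.61774 +147.84644]
  H  [-77.49719 +472.43462 +257.38187]
  H  [+0.01012 +0.10909 +1.00000]
B = K⁻¹H; ‖b₁‖=0.976847, ‖b₂‖=0.976847; λ = 2/(‖b₁‖+‖b₂‖) = 1.023702, sign → tz>0 ⇒ λ=+1.023702
r₁ = λ·B[:,0] = (+0.98427,-0.17639,+0.01036); r₂ = λ·B[:,1] = (+0.17416,+0.97836,+0.11168)
r₃ = r₁×r₂ = (-0.02983,-0.10812,+0.99369); SVD([r₁ r₂ r₃]) → R = UVᵀ:
  R  [+0.98427 +0.17416 -0.02983]
  R  [-0.17639 +0.97836 -0.10812]
  R  [+0.01036 +0.11168 +0.99369]
t = (-0.37364, -0.00092, +1.02370) m
tr R = 2.956320; θ = arccos((tr R − 1)/2) = 0.209379 rad = 11.997°
axis k = ((R−Rᵀ)₃₂, (R−Rᵀ)₁₃, (R−Rᵀ)₂₁) / (2 sinθ) = (+0.528728, -0.096683, -0.843267)
rvec = θ·k = (+0.110704, -0.020243, -0.176562)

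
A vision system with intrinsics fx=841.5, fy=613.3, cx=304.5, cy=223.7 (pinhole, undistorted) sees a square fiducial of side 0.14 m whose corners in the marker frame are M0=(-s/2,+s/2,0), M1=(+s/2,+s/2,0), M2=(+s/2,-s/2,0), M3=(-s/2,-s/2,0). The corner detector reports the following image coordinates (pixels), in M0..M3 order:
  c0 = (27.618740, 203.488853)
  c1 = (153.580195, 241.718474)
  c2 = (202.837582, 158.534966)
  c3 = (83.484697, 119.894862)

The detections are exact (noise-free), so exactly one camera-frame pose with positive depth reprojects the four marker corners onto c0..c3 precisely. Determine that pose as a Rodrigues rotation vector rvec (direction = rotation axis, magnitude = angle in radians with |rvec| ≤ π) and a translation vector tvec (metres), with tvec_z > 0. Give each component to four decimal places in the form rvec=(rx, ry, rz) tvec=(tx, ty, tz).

rvec=(-0.2491, -0.2164, 0.3834) tvec=(-0.2002, -0.0641, 0.9043)

Intrinsics K: fx=841.5, fy=613.3, cx=304.5, cy=223.7
Marker side s = 0.14 m; corners in marker frame (Z=0):
  M0 = (-0.0700, +0.0700, 0)
  M1 = (+0.0700, +0.0700, 0)
  M2 = (+0.0700, -0.0700, 0)
  M3 = (-0.0700, -0.0700, 0)
Detected image corners:
  c0 = (27.618740, 203.488853) px
  c1 = (153.580195, 241.718474) px
  c2 = (202.837582, 158.534966) px
  c3 = (83.484697, 119.894862) px
Planar DLT: solve 8×8 A·h = b for H (H[2,2]=1):
  H  [+896.35701 -411.23860 +118.21031]
  H  [+306.67515 +539.75296 +180.24681]
  H  [+0.17749 -0.30879 +1.00000]
B = K⁻¹H; ‖b₁‖=1.105858, ‖b₂‖=1.105858; λ = 2/(‖b₁‖+‖b₂‖) = 0.904275, sign → tz>0 ⇒ λ=+0.904275
r₁ = λ·B[:,0] = (+0.90515,+0.39363,+0.16050); r₂ = λ·B[:,1] = (-0.34088,+0.89768,-0.27923)
r₃ = r₁×r₂ = (-0.25399,+0.19804,+0.94672); SVD([r₁ r₂ r₃]) → R = UVᵀ:
  R  [+0.90515 -0.34088 -0.25399]
  R  [+0.39363 +0.89768 +0.19804]
  R  [+0.16050 -0.27923 +0.94672]
t = (-0.20019, -0.06407, +0.90427) m
tr R = 2.749547; θ = arccos((tr R − 1)/2) = 0.505828 rad = 28.982°
axis k = ((R−Rᵀ)₃₂, (R−Rᵀ)₁₃, (R−Rᵀ)₂₁) / (2 sinθ) = (-0.492501, -0.427716, +0.757959)
rvec = θ·k = (-0.249121, -0.216351, +0.383397)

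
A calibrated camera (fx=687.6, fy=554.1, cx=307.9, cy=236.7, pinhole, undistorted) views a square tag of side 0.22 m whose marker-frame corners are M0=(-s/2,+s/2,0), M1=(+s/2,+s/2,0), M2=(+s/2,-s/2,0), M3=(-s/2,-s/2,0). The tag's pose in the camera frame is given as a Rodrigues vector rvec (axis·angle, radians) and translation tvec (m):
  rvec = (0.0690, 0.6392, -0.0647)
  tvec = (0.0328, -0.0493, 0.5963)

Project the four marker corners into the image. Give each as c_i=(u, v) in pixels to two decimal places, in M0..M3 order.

c0=(260.16, 290.30) c1=(474.66, 294.59) c2=(454.27, 64.76) c3=(240.67, 106.40)

Intrinsics K: fx=687.6, fy=554.1, cx=307.9, cy=236.7
Marker side s = 0.22 m; corners in marker frame (Z=0):
  M0 = (-0.1100, +0.1100, 0)
  M1 = (+0.1100, +0.1100, 0)
  M2 = (+0.1100, -0.1100, 0)
  M3 = (-0.1100, -0.1100, 0)
rvec = (0.0690, 0.6392, -0.0647), |rvec| = θ = 0.64616 rad = 37.022°
Rodrigues: sinθ=0.60213, 1−cosθ=0.20160; R = I + sinθ·[k]× + (1−cosθ)·[k]×²:
    [+0.80070 +0.08159 +0.59348]
    [-0.03900 +0.99568 -0.08427]
    [-0.59779 +0.04433 +0.80042]
t = (0.0328, -0.0493, 0.5963) m
M0: Pc = R·M0+t = (-0.04630, +0.06451, +0.66693); u = 687.6·(-0.04630)/0.66693 + 307.9 = 260.1627, v = 554.1·(+0.06451)/0.66693 + 236.7 = 290.2996
M1: Pc = R·M1+t = (+0.12985, +0.05594, +0.53542); u = 687.6·(+0.12985)/0.53542 + 307.9 = 474.6590, v = 554.1·(+0.05594)/0.53542 + 236.7 = 294.5870
M2: Pc = R·M2+t = (+0.11190, -0.16311, +0.52567); u = 687.6·(+0.11190)/0.52567 + 307.9 = 454.2745, v = 554.1·(-0.16311)/0.52567 + 236.7 = 64.7628
M3: Pc = R·M3+t = (-0.06425, -0.15454, +0.65718); u = 687.6·(-0.06425)/0.65718 + 307.9 = 240.6745, v = 554.1·(-0.15454)/0.65718 + 236.7 = 106.4041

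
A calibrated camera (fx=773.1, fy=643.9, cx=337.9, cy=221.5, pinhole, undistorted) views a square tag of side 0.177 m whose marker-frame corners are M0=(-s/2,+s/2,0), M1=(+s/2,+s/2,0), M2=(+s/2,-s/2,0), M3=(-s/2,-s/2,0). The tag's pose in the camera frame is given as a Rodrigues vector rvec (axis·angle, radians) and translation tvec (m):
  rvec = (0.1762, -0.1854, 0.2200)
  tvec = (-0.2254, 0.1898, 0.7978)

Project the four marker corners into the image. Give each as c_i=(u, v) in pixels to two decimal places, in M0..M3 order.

c0=(15.60, 430.16) c1=(187.72, 448.65) c2=(222.24, 319.80) c3=(45.66, 294.68)

Intrinsics K: fx=773.1, fy=643.9, cx=337.9, cy=221.5
Marker side s = 0.177 m; corners in marker frame (Z=0):
  M0 = (-0.0885, +0.0885, 0)
  M1 = (+0.0885, +0.0885, 0)
  M2 = (+0.0885, -0.0885, 0)
  M3 = (-0.0885, -0.0885, 0)
rvec = (0.1762, -0.1854, 0.2200), |rvec| = θ = 0.33737 rad = 19.330°
Rodrigues: sinθ=0.33101, 1−cosθ=0.05637; R = I + sinθ·[k]× + (1−cosθ)·[k]×²:
    [+0.95900 -0.23203 -0.16270]
    [+0.19967 +0.96065 -0.19308]
    [+0.20110 +0.15268 +0.96760]
t = (-0.2254, 0.1898, 0.7978) m
M0: Pc = R·M0+t = (-0.33081, +0.25715, +0.79351); u = 773.1·(-0.33081)/0.79351 + 337.9 = 15.6039, v = 643.9·(+0.25715)/0.79351 + 221.5 = 430.1627
M1: Pc = R·M1+t = (-0.16106, +0.29249, +0.82911); u = 773.1·(-0.16106)/0.82911 + 337.9 = 187.7176, v = 643.9·(+0.29249)/0.82911 + 221.5 = 448.6515
M2: Pc = R·M2+t = (-0.11999, +0.12245, +0.80209); u = 773.1·(-0.11999)/0.80209 + 337.9 = 222.2428, v = 643.9·(+0.12245)/0.80209 + 221.5 = 319.8032
M3: Pc = R·M3+t = (-0.28974, +0.08711, +0.76649); u = 773.1·(-0.28974)/0.76649 + 337.9 = 45.6644, v = 643.9·(+0.08711)/0.76649 + 221.5 = 294.6790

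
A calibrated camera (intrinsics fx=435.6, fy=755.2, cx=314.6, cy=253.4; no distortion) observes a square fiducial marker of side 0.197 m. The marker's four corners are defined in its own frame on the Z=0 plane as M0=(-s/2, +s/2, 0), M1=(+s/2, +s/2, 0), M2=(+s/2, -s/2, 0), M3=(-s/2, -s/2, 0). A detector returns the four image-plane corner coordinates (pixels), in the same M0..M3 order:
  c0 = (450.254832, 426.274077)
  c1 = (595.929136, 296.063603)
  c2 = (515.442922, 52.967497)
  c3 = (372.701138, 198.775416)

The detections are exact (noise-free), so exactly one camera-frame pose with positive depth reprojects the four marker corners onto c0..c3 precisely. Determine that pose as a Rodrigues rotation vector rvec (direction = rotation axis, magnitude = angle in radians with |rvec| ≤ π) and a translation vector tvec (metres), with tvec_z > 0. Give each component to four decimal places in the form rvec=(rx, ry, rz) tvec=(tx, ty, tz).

rvec=(0.0767, 0.1510, -0.5348) tvec=(0.2084, -0.0051, 0.5432)

Intrinsics K: fx=435.6, fy=755.2, cx=314.6, cy=253.4
Marker side s = 0.197 m; corners in marker frame (Z=0):
  M0 = (-0.0985, +0.0985, 0)
  M1 = (+0.0985, +0.0985, 0)
  M2 = (+0.0985, -0.0985, 0)
  M3 = (-0.0985, -0.0985, 0)
Detected image corners:
  c0 = (450.254832, 426.274077) px
  c1 = (595.929136, 296.063603) px
  c2 = (515.442922, 52.967497) px
  c3 = (372.701138, 198.775416) px
Planar DLT: solve 8×8 A·h = b for H (H[2,2]=1):
  H  [+586.76594 +430.59653 +481.68705]
  H  [-773.48416 +1208.18768 +246.27412]
  H  [-0.30047 +0.06142 +1.00000]
B = K⁻¹H; ‖b₁‖=1.840959, ‖b₂‖=1.840959; λ = 2/(‖b₁‖+‖b₂‖) = 0.543195, sign → tz>0 ⇒ λ=+0.543195
r₁ = λ·B[:,0] = (+0.84957,-0.50158,-0.16321); r₂ = λ·B[:,1] = (+0.51286,+0.85782,+0.03336)
r₃ = r₁×r₂ = (+0.12327,-0.11205,+0.98603); SVD([r₁ r₂ r₃]) → R = UVᵀ:
  R  [+0.84957 +0.51286 +0.12327]
  R  [-0.50158 +0.85782 -0.11205]
  R  [-0.16321 +0.03336 +0.98603]
t = (+0.20836, -0.00513, +0.54320) m
tr R = 2.693424; θ = arccos((tr R − 1)/2) = 0.561021 rad = 32.144°
axis k = ((R−Rᵀ)₃₂, (R−Rᵀ)₁₃, (R−Rᵀ)₂₁) / (2 sinθ) = (+0.136650, +0.269226, -0.953333)
rvec = θ·k = (+0.076663, +0.151042, -0.534840)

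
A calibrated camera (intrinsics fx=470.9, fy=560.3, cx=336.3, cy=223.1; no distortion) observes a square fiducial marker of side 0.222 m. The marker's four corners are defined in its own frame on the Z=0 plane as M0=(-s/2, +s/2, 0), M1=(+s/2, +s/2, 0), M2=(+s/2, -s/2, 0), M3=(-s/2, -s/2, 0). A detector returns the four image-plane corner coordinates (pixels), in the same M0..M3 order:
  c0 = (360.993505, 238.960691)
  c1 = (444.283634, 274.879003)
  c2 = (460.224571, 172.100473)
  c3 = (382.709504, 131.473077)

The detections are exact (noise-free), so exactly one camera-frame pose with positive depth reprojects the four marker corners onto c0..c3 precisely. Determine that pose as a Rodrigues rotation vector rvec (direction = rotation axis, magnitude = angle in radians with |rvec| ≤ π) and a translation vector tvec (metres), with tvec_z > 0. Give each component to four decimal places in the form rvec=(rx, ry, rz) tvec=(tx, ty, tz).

rvec=(-0.2346, -0.3722, 0.2964) tvec=(0.1791, -0.0382, 1.0904)

Intrinsics K: fx=470.9, fy=560.3, cx=336.3, cy=223.1
Marker side s = 0.222 m; corners in marker frame (Z=0):
  M0 = (-0.1110, +0.1110, 0)
  M1 = (+0.1110, +0.1110, 0)
  M2 = (+0.1110, -0.1110, 0)
  M3 = (-0.1110, -0.1110, 0)
Detected image corners:
  c0 = (360.993505, 238.960691) px
  c1 = (444.283634, 274.879003) px
  c2 = (460.224571, 172.100473) px
  c3 = (382.709504, 131.473077) px
Planar DLT: solve 8×8 A·h = b for H (H[2,2]=1):
  H  [+483.13368 -189.29297 +413.63277]
  H  [+232.87103 +421.19913 +203.49324]
  H  [+0.29445 -0.25459 +1.00000]
B = K⁻¹H; ‖b₁‖=0.917108, ‖b₂‖=0.917108; λ = 2/(‖b₁‖+‖b₂‖) = 1.090384, sign → tz>0 ⇒ λ=+1.090384
r₁ = λ·B[:,0] = (+0.88942,+0.32534,+0.32106); r₂ = λ·B[:,1] = (-0.24006,+0.93022,-0.27760)
r₃ = r₁×r₂ = (-0.38897,+0.16983,+0.90546); SVD([r₁ r₂ r₃]) → R = UVᵀ:
  R  [+0.88942 -0.24006 -0.38897]
  R  [+0.32534 +0.93022 +0.16983]
  R  [+0.32106 -0.27760 +0.90546]
t = (+0.17907, -0.03816, +1.09038) m
tr R = 2.725101; θ = arccos((tr R − 1)/2) = 0.530507 rad = 30.396°
axis k = ((R−Rᵀ)₃₂, (R−Rᵀ)₁₃, (R−Rᵀ)₂₁) / (2 sinθ) = (-0.442155, -0.701653, +0.558733)
rvec = θ·k = (-0.234566, -0.372232, +0.296411)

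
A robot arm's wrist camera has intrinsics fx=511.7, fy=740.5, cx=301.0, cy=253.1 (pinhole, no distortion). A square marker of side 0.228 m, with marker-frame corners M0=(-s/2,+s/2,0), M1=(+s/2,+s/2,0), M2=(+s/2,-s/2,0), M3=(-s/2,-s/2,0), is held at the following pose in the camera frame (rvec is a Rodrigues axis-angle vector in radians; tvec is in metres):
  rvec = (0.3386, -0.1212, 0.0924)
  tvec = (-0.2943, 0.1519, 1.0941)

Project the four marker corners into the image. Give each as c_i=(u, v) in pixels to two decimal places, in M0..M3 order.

c0=(108.60, 419.64) c1=(214.32, 425.52) c2=(220.35, 289.58) c3=(107.28, 279.30)

Intrinsics K: fx=511.7, fy=740.5, cx=301.0, cy=253.1
Marker side s = 0.228 m; corners in marker frame (Z=0):
  M0 = (-0.1140, +0.1140, 0)
  M1 = (+0.1140, +0.1140, 0)
  M2 = (+0.1140, -0.1140, 0)
  M3 = (-0.1140, -0.1140, 0)
rvec = (0.3386, -0.1212, 0.0924), |rvec| = θ = 0.37132 rad = 21.275°
Rodrigues: sinθ=0.36284, 1−cosθ=0.06815; R = I + sinθ·[k]× + (1−cosθ)·[k]×²:
    [+0.98852 -0.11058 -0.10297]
    [+0.07001 +0.93911 -0.33641]
    [+0.13390 +0.32534 +0.93607]
t = (-0.2943, 0.1519, 1.0941) m
M0: Pc = R·M0+t = (-0.41960, +0.25098, +1.11592); u = 511.7·(-0.41960)/1.11592 + 301.0 = 108.5965, v = 740.5·(+0.25098)/1.11592 + 253.1 = 419.6428
M1: Pc = R·M1+t = (-0.19421, +0.26694, +1.14645); u = 511.7·(-0.19421)/1.14645 + 301.0 = 214.3156, v = 740.5·(+0.26694)/1.14645 + 253.1 = 425.5176
M2: Pc = R·M2+t = (-0.16900, +0.05282, +1.07228); u = 511.7·(-0.16900)/1.07228 + 301.0 = 220.3501, v = 740.5·(+0.05282)/1.07228 + 253.1 = 289.5783
M3: Pc = R·M3+t = (-0.39439, +0.03686, +1.04175); u = 511.7·(-0.39439)/1.04175 + 301.0 = 107.2802, v = 740.5·(+0.03686)/1.04175 + 253.1 = 279.3015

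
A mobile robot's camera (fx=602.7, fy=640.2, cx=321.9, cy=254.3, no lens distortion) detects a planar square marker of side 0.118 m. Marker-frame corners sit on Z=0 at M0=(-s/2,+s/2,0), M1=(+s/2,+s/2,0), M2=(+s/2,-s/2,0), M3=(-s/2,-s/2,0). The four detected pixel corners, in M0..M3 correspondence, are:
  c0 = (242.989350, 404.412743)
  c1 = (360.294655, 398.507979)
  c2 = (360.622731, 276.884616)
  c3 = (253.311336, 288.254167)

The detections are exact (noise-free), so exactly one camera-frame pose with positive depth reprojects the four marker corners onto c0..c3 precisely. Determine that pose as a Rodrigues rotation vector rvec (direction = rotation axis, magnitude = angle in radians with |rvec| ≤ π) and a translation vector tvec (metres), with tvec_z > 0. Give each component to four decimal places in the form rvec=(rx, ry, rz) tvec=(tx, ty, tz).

rvec=(-0.4875, 0.2936, -0.0391) tvec=(-0.0189, 0.0801, 0.6025)

Intrinsics K: fx=602.7, fy=640.2, cx=321.9, cy=254.3
Marker side s = 0.118 m; corners in marker frame (Z=0):
  M0 = (-0.0590, +0.0590, 0)
  M1 = (+0.0590, +0.0590, 0)
  M2 = (+0.0590, -0.0590, 0)
  M3 = (-0.0590, -0.0590, 0)
Detected image corners:
  c0 = (242.989350, 404.412743) px
  c1 = (360.294655, 398.507979) px
  c2 = (360.622731, 276.884616) px
  c3 = (253.311336, 288.254167) px
Planar DLT: solve 8×8 A·h = b for H (H[2,2]=1):
  H  [+814.15384 -282.15688 +302.94915]
  H  [-226.74352 +741.79053 +339.40942]
  H  [-0.44585 -0.77526 +1.00000]
B = K⁻¹H; ‖b₁‖=1.659811, ‖b₂‖=1.659811; λ = 2/(‖b₁‖+‖b₂‖) = 0.602478, sign → tz>0 ⇒ λ=+0.602478
r₁ = λ·B[:,0] = (+0.95732,-0.10668,-0.26862); r₂ = λ·B[:,1] = (-0.03259,+0.88362,-0.46708)
r₃ = r₁×r₂ = (+0.28718,+0.45590,+0.84243); SVD([r₁ r₂ r₃]) → R = UVᵀ:
  R  [+0.95732 -0.03259 +0.28718]
  R  [-0.10668 +0.88362 +0.45590]
  R  [-0.26862 -0.46708 +0.84243]
t = (-0.01894, +0.08009, +0.60248) m
tr R = 2.683364; θ = arccos((tr R − 1)/2) = 0.570406 rad = 32.682°
axis k = ((R−Rᵀ)₃₂, (R−Rᵀ)₁₃, (R−Rᵀ)₂₁) / (2 sinθ) = (-0.854648, +0.514654, -0.068610)
rvec = θ·k = (-0.487497, +0.293562, -0.039136)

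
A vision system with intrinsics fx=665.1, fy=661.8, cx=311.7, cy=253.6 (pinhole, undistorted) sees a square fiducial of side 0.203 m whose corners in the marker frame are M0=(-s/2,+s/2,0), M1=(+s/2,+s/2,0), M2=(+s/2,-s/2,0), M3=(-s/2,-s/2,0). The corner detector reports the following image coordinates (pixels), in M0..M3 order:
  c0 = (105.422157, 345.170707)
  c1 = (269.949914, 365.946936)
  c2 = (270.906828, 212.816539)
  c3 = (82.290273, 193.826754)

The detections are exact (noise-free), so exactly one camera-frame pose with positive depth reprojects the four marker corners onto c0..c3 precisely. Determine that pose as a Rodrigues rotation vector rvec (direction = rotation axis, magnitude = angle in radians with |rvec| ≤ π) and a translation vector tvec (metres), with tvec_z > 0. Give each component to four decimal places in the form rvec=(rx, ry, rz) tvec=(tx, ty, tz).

Intrinsics K: fx=665.1, fy=661.8, cx=311.7, cy=253.6
Marker side s = 0.203 m; corners in marker frame (Z=0):
  M0 = (-0.1015, +0.1015, 0)
  M1 = (+0.1015, +0.1015, 0)
  M2 = (+0.1015, -0.1015, 0)
  M3 = (-0.1015, -0.1015, 0)
Detected image corners:
  c0 = (105.422157, 345.170707) px
  c1 = (269.949914, 365.946936) px
  c2 = (270.906828, 212.816539) px
  c3 = (82.290273, 193.826754) px
Planar DLT: solve 8×8 A·h = b for H (H[2,2]=1):
  H  [+838.97565 +179.58829 +181.21031]
  H  [+57.23326 +940.24261 +284.55556]
  H  [-0.14678 +0.68126 +1.00000]
B = K⁻¹H; ‖b₁‖=1.345881, ‖b₂‖=1.345881; λ = 2/(‖b₁‖+‖b₂‖) = 0.743008, sign → tz>0 ⇒ λ=+0.743008
r₁ = λ·B[:,0] = (+0.98836,+0.10605,-0.10906); r₂ = λ·B[:,1] = (-0.03660,+0.86165,+0.50618)
r₃ = r₁×r₂ = (+0.14765,-0.49630,+0.85550); SVD([r₁ r₂ r₃]) → R = UVᵀ:
  R  [+0.98836 -0.03660 +0.14765]
  R  [+0.10605 +0.86165 -0.49630]
  R  [-0.10906 +0.50618 +0.85550]
t = (-0.14577, +0.03475, +0.74301) m
tr R = 2.705516; θ = arccos((tr R − 1)/2) = 0.549553 rad = 31.487°
axis k = ((R−Rᵀ)₃₂, (R−Rᵀ)₁₃, (R−Rᵀ)₂₁) / (2 sinθ) = (+0.959667, +0.245748, +0.136554)
rvec = θ·k = (+0.527388, +0.135052, +0.075043)

rvec=(0.5274, 0.1351, 0.0750) tvec=(-0.1458, 0.0348, 0.7430)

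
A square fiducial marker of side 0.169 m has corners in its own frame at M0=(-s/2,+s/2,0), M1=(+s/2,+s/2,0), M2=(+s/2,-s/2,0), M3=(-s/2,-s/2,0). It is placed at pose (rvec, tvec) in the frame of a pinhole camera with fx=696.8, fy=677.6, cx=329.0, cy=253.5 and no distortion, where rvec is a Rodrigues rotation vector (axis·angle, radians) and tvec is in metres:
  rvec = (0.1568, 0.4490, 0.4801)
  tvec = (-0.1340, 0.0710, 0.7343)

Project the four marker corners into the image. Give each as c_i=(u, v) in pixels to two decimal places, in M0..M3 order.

Intrinsics K: fx=696.8, fy=677.6, cx=329.0, cy=253.5
Marker side s = 0.169 m; corners in marker frame (Z=0):
  M0 = (-0.0845, +0.0845, 0)
  M1 = (+0.0845, +0.0845, 0)
  M2 = (+0.0845, -0.0845, 0)
  M3 = (-0.0845, -0.0845, 0)
rvec = (0.1568, 0.4490, 0.4801), |rvec| = θ = 0.67578 rad = 38.720°
Rodrigues: sinθ=0.62551, 1−cosθ=0.21978; R = I + sinθ·[k]× + (1−cosθ)·[k]×²:
    [+0.79205 -0.41050 +0.45183]
    [+0.47827 +0.87724 -0.04139]
    [-0.37937 +0.24888 +0.89115]
t = (-0.1340, 0.0710, 0.7343) m
M0: Pc = R·M0+t = (-0.23562, +0.10471, +0.78739); u = 696.8·(-0.23562)/0.78739 + 329.0 = 120.4914, v = 677.6·(+0.10471)/0.78739 + 253.5 = 343.6130
M1: Pc = R·M1+t = (-0.10176, +0.18554, +0.72327); u = 696.8·(-0.10176)/0.72327 + 329.0 = 230.9655, v = 677.6·(+0.18554)/0.72327 + 253.5 = 427.3236
M2: Pc = R·M2+t = (-0.03238, +0.03729, +0.68121); u = 696.8·(-0.03238)/0.68121 + 329.0 = 295.8745, v = 677.6·(+0.03729)/0.68121 + 253.5 = 290.5889
M3: Pc = R·M3+t = (-0.16624, -0.04354, +0.74533); u = 696.8·(-0.16624)/0.74533 + 329.0 = 173.5827, v = 677.6·(-0.04354)/0.74533 + 253.5 = 213.9163

c0=(120.49, 343.61) c1=(230.97, 427.32) c2=(295.87, 290.59) c3=(173.58, 213.92)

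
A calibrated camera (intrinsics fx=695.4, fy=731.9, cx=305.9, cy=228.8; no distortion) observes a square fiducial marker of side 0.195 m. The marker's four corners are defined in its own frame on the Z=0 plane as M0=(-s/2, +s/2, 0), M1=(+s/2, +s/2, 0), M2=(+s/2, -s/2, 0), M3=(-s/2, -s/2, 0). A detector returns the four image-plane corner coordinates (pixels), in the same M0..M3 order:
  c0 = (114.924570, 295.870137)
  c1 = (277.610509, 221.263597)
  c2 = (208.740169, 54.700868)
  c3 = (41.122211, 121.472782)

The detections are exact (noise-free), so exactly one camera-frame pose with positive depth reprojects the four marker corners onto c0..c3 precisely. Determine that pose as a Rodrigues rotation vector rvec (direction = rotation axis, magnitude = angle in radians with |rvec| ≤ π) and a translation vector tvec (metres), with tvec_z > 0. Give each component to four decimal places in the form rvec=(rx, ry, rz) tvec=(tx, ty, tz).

Intrinsics K: fx=695.4, fy=731.9, cx=305.9, cy=228.8
Marker side s = 0.195 m; corners in marker frame (Z=0):
  M0 = (-0.0975, +0.0975, 0)
  M1 = (+0.0975, +0.0975, 0)
  M2 = (+0.0975, -0.0975, 0)
  M3 = (-0.0975, -0.0975, 0)
Detected image corners:
  c0 = (114.924570, 295.870137) px
  c1 = (277.610509, 221.263597) px
  c2 = (208.740169, 54.700868) px
  c3 = (41.122211, 121.472782) px
Planar DLT: solve 8×8 A·h = b for H (H[2,2]=1):
  H  [+887.62835 +372.50851 +162.79364]
  H  [-318.61582 +881.30785 +172.81440]
  H  [+0.25373 +0.04355 +1.00000]
B = K⁻¹H; ‖b₁‖=1.298473, ‖b₂‖=1.298473; λ = 2/(‖b₁‖+‖b₂‖) = 0.770135, sign → tz>0 ⇒ λ=+0.770135
r₁ = λ·B[:,0] = (+0.89706,-0.39635,+0.19541); r₂ = λ·B[:,1] = (+0.39779,+0.91686,+0.03354)
r₃ = r₁×r₂ = (-0.19245,+0.04764,+0.98015); SVD([r₁ r₂ r₃]) → R = UVᵀ:
  R  [+0.89706 +0.39779 -0.19245]
  R  [-0.39635 +0.91686 +0.04764]
  R  [+0.19541 +0.03354 +0.98015]
t = (-0.15849, -0.05891, +0.77014) m
tr R = 2.794077; θ = arccos((tr R − 1)/2) = 0.457774 rad = 26.229°
axis k = ((R−Rᵀ)₃₂, (R−Rᵀ)₁₃, (R−Rᵀ)₂₁) / (2 sinθ) = (-0.015959, -0.438804, -0.898441)
rvec = θ·k = (-0.007305, -0.200873, -0.411283)

rvec=(-0.0073, -0.2009, -0.4113) tvec=(-0.1585, -0.0589, 0.7701)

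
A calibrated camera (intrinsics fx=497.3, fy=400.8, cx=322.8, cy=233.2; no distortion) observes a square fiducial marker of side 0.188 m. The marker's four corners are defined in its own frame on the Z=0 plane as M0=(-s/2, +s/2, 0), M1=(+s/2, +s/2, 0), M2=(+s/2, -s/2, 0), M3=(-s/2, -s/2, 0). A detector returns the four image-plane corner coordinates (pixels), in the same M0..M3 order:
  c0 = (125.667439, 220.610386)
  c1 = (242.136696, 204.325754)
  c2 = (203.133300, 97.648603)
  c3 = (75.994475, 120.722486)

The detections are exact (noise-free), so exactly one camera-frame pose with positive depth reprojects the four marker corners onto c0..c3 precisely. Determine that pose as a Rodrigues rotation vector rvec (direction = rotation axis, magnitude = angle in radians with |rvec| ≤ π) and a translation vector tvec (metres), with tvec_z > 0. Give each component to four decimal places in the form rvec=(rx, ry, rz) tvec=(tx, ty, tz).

Intrinsics K: fx=497.3, fy=400.8, cx=322.8, cy=233.2
Marker side s = 0.188 m; corners in marker frame (Z=0):
  M0 = (-0.0940, +0.0940, 0)
  M1 = (+0.0940, +0.0940, 0)
  M2 = (+0.0940, -0.0940, 0)
  M3 = (-0.0940, -0.0940, 0)
Detected image corners:
  c0 = (125.667439, 220.610386) px
  c1 = (242.136696, 204.325754) px
  c2 = (203.133300, 97.648603) px
  c3 = (75.994475, 120.722486) px
Planar DLT: solve 8×8 A·h = b for H (H[2,2]=1):
  H  [+606.95873 +326.21175 +161.49241]
  H  [-142.96967 +638.17803 +163.74531]
  H  [-0.24395 +0.55474 +1.00000]
B = K⁻¹H; ‖b₁‖=1.416649, ‖b₂‖=1.416649; λ = 2/(‖b₁‖+‖b₂‖) = 0.705891, sign → tz>0 ⇒ λ=+0.705891
r₁ = λ·B[:,0] = (+0.97333,-0.15160,-0.17220); r₂ = λ·B[:,1] = (+0.20886,+0.89612,+0.39159)
r₃ = r₁×r₂ = (+0.09495,-0.41711,+0.90388); SVD([r₁ r₂ r₃]) → R = UVᵀ:
  R  [+0.97333 +0.20886 +0.09495]
  R  [-0.15160 +0.89612 -0.41711]
  R  [-0.17220 +0.39159 +0.90388]
t = (-0.22897, -0.12232, +0.70589) m
tr R = 2.773333; θ = arccos((tr R − 1)/2) = 0.480711 rad = 27.543°
axis k = ((R−Rᵀ)₃₂, (R−Rᵀ)₁₃, (R−Rᵀ)₂₁) / (2 sinθ) = (+0.874433, +0.288874, -0.389767)
rvec = θ·k = (+0.420349, +0.138865, -0.187365)

rvec=(0.4203, 0.1389, -0.1874) tvec=(-0.2290, -0.1223, 0.7059)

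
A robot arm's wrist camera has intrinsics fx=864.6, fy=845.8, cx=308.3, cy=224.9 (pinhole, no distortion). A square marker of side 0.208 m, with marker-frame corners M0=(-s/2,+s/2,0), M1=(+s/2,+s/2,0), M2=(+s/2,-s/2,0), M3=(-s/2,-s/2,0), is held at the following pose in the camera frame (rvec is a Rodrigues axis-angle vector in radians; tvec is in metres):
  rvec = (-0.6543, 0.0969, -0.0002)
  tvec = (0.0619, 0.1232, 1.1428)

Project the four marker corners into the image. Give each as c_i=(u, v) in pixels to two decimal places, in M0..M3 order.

Intrinsics K: fx=864.6, fy=845.8, cx=308.3, cy=224.9
Marker side s = 0.208 m; corners in marker frame (Z=0):
  M0 = (-0.1040, +0.1040, 0)
  M1 = (+0.1040, +0.1040, 0)
  M2 = (+0.1040, -0.1040, 0)
  M3 = (-0.1040, -0.1040, 0)
rvec = (-0.6543, 0.0969, -0.0002), |rvec| = θ = 0.66144 rad = 37.898°
Rodrigues: sinθ=0.61425, 1−cosθ=0.21089; R = I + sinθ·[k]× + (1−cosθ)·[k]×²:
    [+0.99547 -0.03038 +0.09005]
    [-0.03075 +0.79364 +0.60761]
    [-0.08992 -0.60763 +0.78911]
t = (0.0619, 0.1232, 1.1428) m
M0: Pc = R·M0+t = (-0.04479, +0.20894, +1.08896); u = 864.6·(-0.04479)/1.08896 + 308.3 = 272.7394, v = 845.8·(+0.20894)/1.08896 + 224.9 = 387.1817
M1: Pc = R·M1+t = (+0.16227, +0.20254, +1.07025); u = 864.6·(+0.16227)/1.07025 + 308.3 = 439.3892, v = 845.8·(+0.20254)/1.07025 + 224.9 = 384.9636
M2: Pc = R·M2+t = (+0.16859, +0.03746, +1.19664); u = 864.6·(+0.16859)/1.19664 + 308.3 = 430.1088, v = 845.8·(+0.03746)/1.19664 + 224.9 = 251.3800
M3: Pc = R·M3+t = (-0.03847, +0.04386, +1.21535); u = 864.6·(-0.03847)/1.21535 + 308.3 = 280.9322, v = 845.8·(+0.04386)/1.21535 + 224.9 = 255.4233

c0=(272.74, 387.18) c1=(439.39, 384.96) c2=(430.11, 251.38) c3=(280.93, 255.42)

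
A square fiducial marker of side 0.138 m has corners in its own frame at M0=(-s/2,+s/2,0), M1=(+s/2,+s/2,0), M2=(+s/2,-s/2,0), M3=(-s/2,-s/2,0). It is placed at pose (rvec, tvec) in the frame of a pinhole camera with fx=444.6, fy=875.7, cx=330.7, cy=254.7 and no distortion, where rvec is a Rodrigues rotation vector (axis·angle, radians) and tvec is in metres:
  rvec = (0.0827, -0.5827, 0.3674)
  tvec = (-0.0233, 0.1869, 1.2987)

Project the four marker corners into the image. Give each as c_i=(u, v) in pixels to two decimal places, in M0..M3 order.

c0=(294.84, 414.31) c1=(332.37, 433.76) c2=(348.95, 349.14) c3=(312.52, 324.64)

Intrinsics K: fx=444.6, fy=875.7, cx=330.7, cy=254.7
Marker side s = 0.138 m; corners in marker frame (Z=0):
  M0 = (-0.0690, +0.0690, 0)
  M1 = (+0.0690, +0.0690, 0)
  M2 = (+0.0690, -0.0690, 0)
  M3 = (-0.0690, -0.0690, 0)
rvec = (0.0827, -0.5827, 0.3674), |rvec| = θ = 0.69380 rad = 39.752°
Rodrigues: sinθ=0.63946, 1−cosθ=0.23118; R = I + sinθ·[k]× + (1−cosθ)·[k]×²:
    [+0.77210 -0.36177 -0.52247]
    [+0.31548 +0.93189 -0.17904]
    [+0.55166 -0.02659 +0.83365]
t = (-0.0233, 0.1869, 1.2987) m
M0: Pc = R·M0+t = (-0.10154, +0.22943, +1.25880); u = 444.6·(-0.10154)/1.25880 + 330.7 = 294.8377, v = 875.7·(+0.22943)/1.25880 + 254.7 = 414.3071
M1: Pc = R·M1+t = (+0.00501, +0.27297, +1.33493); u = 444.6·(+0.00501)/1.33493 + 330.7 = 332.3696, v = 875.7·(+0.27297)/1.33493 + 254.7 = 433.7646
M2: Pc = R·M2+t = (+0.05494, +0.14437, +1.33860); u = 444.6·(+0.05494)/1.33860 + 330.7 = 348.9468, v = 875.7·(+0.14437)/1.33860 + 254.7 = 349.1443
M3: Pc = R·M3+t = (-0.05161, +0.10083, +1.26247); u = 444.6·(-0.05161)/1.26247 + 330.7 = 312.5236, v = 875.7·(+0.10083)/1.26247 + 254.7 = 324.6407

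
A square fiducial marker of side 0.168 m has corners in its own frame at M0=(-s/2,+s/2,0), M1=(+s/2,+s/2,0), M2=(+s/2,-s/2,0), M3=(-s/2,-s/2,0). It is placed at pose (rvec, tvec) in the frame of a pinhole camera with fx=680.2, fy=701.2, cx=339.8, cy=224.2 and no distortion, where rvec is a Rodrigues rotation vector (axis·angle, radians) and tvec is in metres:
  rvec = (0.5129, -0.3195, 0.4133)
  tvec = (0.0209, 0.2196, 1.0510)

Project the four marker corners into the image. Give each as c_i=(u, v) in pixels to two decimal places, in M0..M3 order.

c0=(281.34, 398.20) c1=(373.66, 419.43) c2=(425.45, 343.17) c3=(330.22, 315.35)

Intrinsics K: fx=680.2, fy=701.2, cx=339.8, cy=224.2
Marker side s = 0.168 m; corners in marker frame (Z=0):
  M0 = (-0.0840, +0.0840, 0)
  M1 = (+0.0840, +0.0840, 0)
  M2 = (+0.0840, -0.0840, 0)
  M3 = (-0.0840, -0.0840, 0)
rvec = (0.5129, -0.3195, 0.4133), |rvec| = θ = 0.73210 rad = 41.946°
Rodrigues: sinθ=0.66843, 1−cosθ=0.25622; R = I + sinθ·[k]× + (1−cosθ)·[k]×²:
    [+0.86954 -0.45570 -0.19037]
    [+0.29902 +0.79258 -0.53142]
    [+0.39306 +0.40517 +0.82544]
t = (0.0209, 0.2196, 1.0510) m
M0: Pc = R·M0+t = (-0.09042, +0.26106, +1.05202); u = 680.2·(-0.09042)/1.05202 + 339.8 = 281.3375, v = 701.2·(+0.26106)/1.05202 + 224.2 = 398.2034
M1: Pc = R·M1+t = (+0.05566, +0.31129, +1.11805); u = 680.2·(+0.05566)/1.11805 + 339.8 = 373.6640, v = 701.2·(+0.31129)/1.11805 + 224.2 = 419.4319
M2: Pc = R·M2+t = (+0.13222, +0.17814, +1.04998); u = 680.2·(+0.13222)/1.04998 + 339.8 = 425.4547, v = 701.2·(+0.17814)/1.04998 + 224.2 = 343.1662
M3: Pc = R·M3+t = (-0.01386, +0.12791, +0.98395); u = 680.2·(-0.01386)/0.98395 + 339.8 = 330.2169, v = 701.2·(+0.12791)/0.98395 + 224.2 = 315.3509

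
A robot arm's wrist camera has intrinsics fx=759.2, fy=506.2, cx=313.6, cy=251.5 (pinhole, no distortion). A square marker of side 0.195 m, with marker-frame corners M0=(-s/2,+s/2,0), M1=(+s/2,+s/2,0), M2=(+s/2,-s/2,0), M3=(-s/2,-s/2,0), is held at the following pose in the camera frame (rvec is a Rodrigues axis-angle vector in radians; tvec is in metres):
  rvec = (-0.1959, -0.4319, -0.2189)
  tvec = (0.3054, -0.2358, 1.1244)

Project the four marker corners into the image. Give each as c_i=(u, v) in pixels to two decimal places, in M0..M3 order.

Intrinsics K: fx=759.2, fy=506.2, cx=313.6, cy=251.5
Marker side s = 0.195 m; corners in marker frame (Z=0):
  M0 = (-0.0975, +0.0975, 0)
  M1 = (+0.0975, +0.0975, 0)
  M2 = (+0.0975, -0.0975, 0)
  M3 = (-0.0975, -0.0975, 0)
rvec = (-0.1959, -0.4319, -0.2189), |rvec| = θ = 0.52233 rad = 29.927°
Rodrigues: sinθ=0.49890, 1−cosθ=0.13334; R = I + sinθ·[k]× + (1−cosθ)·[k]×²:
    [+0.88541 +0.25043 -0.39157]
    [-0.16773 +0.95783 +0.23332]
    [+0.43349 -0.14091 +0.89008]
t = (0.3054, -0.2358, 1.1244) m
M0: Pc = R·M0+t = (+0.24349, -0.12606, +1.06840); u = 759.2·(+0.24349)/1.06840 + 313.6 = 486.6229, v = 506.2·(-0.12606)/1.06840 + 251.5 = 191.7743
M1: Pc = R·M1+t = (+0.41615, -0.15877, +1.15293); u = 759.2·(+0.41615)/1.15293 + 313.6 = 587.6308, v = 506.2·(-0.15877)/1.15293 + 251.5 = 181.7929
M2: Pc = R·M2+t = (+0.36731, -0.34554, +1.18040); u = 759.2·(+0.36731)/1.18040 + 313.6 = 549.8432, v = 506.2·(-0.34554)/1.18040 + 251.5 = 103.3191
M3: Pc = R·M3+t = (+0.19465, -0.31283, +1.09587); u = 759.2·(+0.19465)/1.09587 + 313.6 = 448.4532, v = 506.2·(-0.31283)/1.09587 + 251.5 = 106.9973

c0=(486.62, 191.77) c1=(587.63, 181.79) c2=(549.84, 103.32) c3=(448.45, 107.00)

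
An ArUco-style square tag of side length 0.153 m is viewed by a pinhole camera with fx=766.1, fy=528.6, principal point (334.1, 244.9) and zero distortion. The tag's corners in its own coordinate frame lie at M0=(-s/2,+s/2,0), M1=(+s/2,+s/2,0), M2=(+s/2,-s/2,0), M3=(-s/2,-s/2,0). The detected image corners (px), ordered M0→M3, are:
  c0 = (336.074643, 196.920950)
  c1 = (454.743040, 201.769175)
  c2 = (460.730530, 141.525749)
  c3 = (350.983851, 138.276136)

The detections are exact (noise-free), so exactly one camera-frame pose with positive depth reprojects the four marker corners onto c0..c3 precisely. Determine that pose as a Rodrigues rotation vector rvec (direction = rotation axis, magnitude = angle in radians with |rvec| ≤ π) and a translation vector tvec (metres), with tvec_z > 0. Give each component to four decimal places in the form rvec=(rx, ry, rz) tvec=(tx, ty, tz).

rvec=(-0.5784, 0.1197, 0.1117) tvec=(0.0887, -0.1487, 1.0274)

Intrinsics K: fx=766.1, fy=528.6, cx=334.1, cy=244.9
Marker side s = 0.153 m; corners in marker frame (Z=0):
  M0 = (-0.0765, +0.0765, 0)
  M1 = (+0.0765, +0.0765, 0)
  M2 = (+0.0765, -0.0765, 0)
  M3 = (-0.0765, -0.0765, 0)
Detected image corners:
  c0 = (336.074643, 196.920950) px
  c1 = (454.743040, 201.769175) px
  c2 = (460.730530, 141.525749) px
  c3 = (350.983851, 138.276136) px
Planar DLT: solve 8×8 A·h = b for H (H[2,2]=1):
  H  [+689.15079 -278.29255 +400.23009]
  H  [+2.48694 +299.68747 +168.41123]
  H  [-0.14012 -0.52340 +1.00000]
B = K⁻¹H; ‖b₁‖=0.973322, ‖b₂‖=0.973322; λ = 2/(‖b₁‖+‖b₂‖) = 1.027409, sign → tz>0 ⇒ λ=+1.027409
r₁ = λ·B[:,0] = (+0.98699,+0.07153,-0.14396); r₂ = λ·B[:,1] = (-0.13870,+0.83162,-0.53774)
r₃ = r₁×r₂ = (+0.08126,+0.55072,+0.83073); SVD([r₁ r₂ r₃]) → R = UVᵀ:
  R  [+0.98699 -0.13870 +0.08126]
  R  [+0.07153 +0.83162 +0.55072]
  R  [-0.14396 -0.53774 +0.83073]
t = (+0.08869, -0.14867, +1.02741) m
tr R = 2.649344; θ = arccos((tr R − 1)/2) = 0.601175 rad = 34.445°
axis k = ((R−Rᵀ)₃₂, (R−Rᵀ)₁₃, (R−Rᵀ)₂₁) / (2 sinθ) = (-0.962198, +0.199089, +0.185846)
rvec = θ·k = (-0.578449, +0.119688, +0.111726)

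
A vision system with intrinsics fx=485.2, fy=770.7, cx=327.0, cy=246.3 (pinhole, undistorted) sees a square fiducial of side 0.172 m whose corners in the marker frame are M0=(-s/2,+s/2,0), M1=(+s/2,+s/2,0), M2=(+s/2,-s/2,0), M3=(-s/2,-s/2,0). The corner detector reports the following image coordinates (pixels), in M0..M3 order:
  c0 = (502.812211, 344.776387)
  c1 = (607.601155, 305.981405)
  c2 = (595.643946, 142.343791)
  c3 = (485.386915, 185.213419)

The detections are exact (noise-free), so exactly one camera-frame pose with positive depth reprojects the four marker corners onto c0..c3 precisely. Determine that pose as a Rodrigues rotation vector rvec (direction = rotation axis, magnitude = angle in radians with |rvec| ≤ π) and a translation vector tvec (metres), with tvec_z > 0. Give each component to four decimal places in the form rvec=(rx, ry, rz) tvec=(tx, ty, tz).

rvec=(0.2435, 0.0246, -0.2453) tvec=(0.3513, 0.0005, 0.7723)

Intrinsics K: fx=485.2, fy=770.7, cx=327.0, cy=246.3
Marker side s = 0.172 m; corners in marker frame (Z=0):
  M0 = (-0.0860, +0.0860, 0)
  M1 = (+0.0860, +0.0860, 0)
  M2 = (+0.0860, -0.0860, 0)
  M3 = (-0.0860, -0.0860, 0)
Detected image corners:
  c0 = (502.812211, 344.776387) px
  c1 = (607.601155, 305.981405) px
  c2 = (595.643946, 142.343791) px
  c3 = (485.386915, 185.213419) px
Planar DLT: solve 8×8 A·h = b for H (H[2,2]=1):
  H  [+586.64671 +252.69634 +547.73256]
  H  [-254.08155 +1014.10225 +246.82128]
  H  [-0.06949 +0.30516 +1.00000]
B = K⁻¹H; ‖b₁‖=1.294869, ‖b₂‖=1.294869; λ = 2/(‖b₁‖+‖b₂‖) = 0.772279, sign → tz>0 ⇒ λ=+0.772279
r₁ = λ·B[:,0] = (+0.96992,-0.23745,-0.05366); r₂ = λ·B[:,1] = (+0.24338,+0.94086,+0.23567)
r₃ = r₁×r₂ = (-0.00547,-0.24164,+0.97035); SVD([r₁ r₂ r₃]) → R = UVᵀ:
  R  [+0.96992 +0.24338 -0.00547]
  R  [-0.23745 +0.94086 -0.24164]
  R  [-0.05366 +0.23567 +0.97035]
t = (+0.35133, +0.00052, +0.77228) m
tr R = 2.881130; θ = arccos((tr R − 1)/2) = 0.346506 rad = 19.853°
axis k = ((R−Rᵀ)₃₂, (R−Rᵀ)₁₃, (R−Rᵀ)₂₁) / (2 sinθ) = (+0.702730, +0.070954, -0.707910)
rvec = θ·k = (+0.243500, +0.024586, -0.245295)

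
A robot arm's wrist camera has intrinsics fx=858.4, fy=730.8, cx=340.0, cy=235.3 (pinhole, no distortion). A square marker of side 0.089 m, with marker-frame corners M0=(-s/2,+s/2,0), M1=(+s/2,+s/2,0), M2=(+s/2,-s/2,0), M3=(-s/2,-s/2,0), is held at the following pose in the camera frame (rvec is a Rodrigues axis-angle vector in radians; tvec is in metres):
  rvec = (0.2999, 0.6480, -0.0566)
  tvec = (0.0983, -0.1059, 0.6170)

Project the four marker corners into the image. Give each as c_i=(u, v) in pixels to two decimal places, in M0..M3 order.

Intrinsics K: fx=858.4, fy=730.8, cx=340.0, cy=235.3
Marker side s = 0.089 m; corners in marker frame (Z=0):
  M0 = (-0.0445, +0.0445, 0)
  M1 = (+0.0445, +0.0445, 0)
  M2 = (+0.0445, -0.0445, 0)
  M3 = (-0.0445, -0.0445, 0)
rvec = (0.2999, 0.6480, -0.0566), |rvec| = θ = 0.71627 rad = 41.039°
Rodrigues: sinθ=0.65658, 1−cosθ=0.24574; R = I + sinθ·[k]× + (1−cosθ)·[k]×²:
    [+0.79734 +0.14497 +0.58586]
    [+0.04120 +0.95539 -0.29247]
    [-0.60213 +0.25734 +0.75579]
t = (0.0983, -0.1059, 0.6170) m
M0: Pc = R·M0+t = (+0.06927, -0.06522, +0.65525); u = 858.4·(+0.06927)/0.65525 + 340.0 = 430.7459, v = 730.8·(-0.06522)/0.65525 + 235.3 = 162.5611
M1: Pc = R·M1+t = (+0.14023, -0.06155, +0.60166); u = 858.4·(+0.14023)/0.60166 + 340.0 = 540.0735, v = 730.8·(-0.06155)/0.60166 + 235.3 = 160.5362
M2: Pc = R·M2+t = (+0.12733, -0.14658, +0.57875); u = 858.4·(+0.12733)/0.57875 + 340.0 = 528.8549, v = 730.8·(-0.14658)/0.57875 + 235.3 = 50.2100
M3: Pc = R·M3+t = (+0.05637, -0.15025, +0.63234); u = 858.4·(+0.05637)/0.63234 + 340.0 = 416.5183, v = 730.8·(-0.15025)/0.63234 + 235.3 = 61.6580

c0=(430.75, 162.56) c1=(540.07, 160.54) c2=(528.85, 50.21) c3=(416.52, 61.66)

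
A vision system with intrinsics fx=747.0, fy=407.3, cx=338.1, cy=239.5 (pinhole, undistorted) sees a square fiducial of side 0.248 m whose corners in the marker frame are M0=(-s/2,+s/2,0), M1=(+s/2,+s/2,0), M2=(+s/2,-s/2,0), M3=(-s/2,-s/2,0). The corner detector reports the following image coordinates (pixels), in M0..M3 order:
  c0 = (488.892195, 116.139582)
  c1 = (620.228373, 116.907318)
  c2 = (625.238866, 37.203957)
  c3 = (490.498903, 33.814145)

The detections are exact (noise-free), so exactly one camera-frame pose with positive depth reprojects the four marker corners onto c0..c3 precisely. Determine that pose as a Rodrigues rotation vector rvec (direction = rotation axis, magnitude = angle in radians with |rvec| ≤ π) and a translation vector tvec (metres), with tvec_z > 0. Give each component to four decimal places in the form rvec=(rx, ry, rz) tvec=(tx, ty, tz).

Intrinsics K: fx=747.0, fy=407.3, cx=338.1, cy=239.5
Marker side s = 0.248 m; corners in marker frame (Z=0):
  M0 = (-0.1240, +0.1240, 0)
  M1 = (+0.1240, +0.1240, 0)
  M2 = (+0.1240, -0.1240, 0)
  M3 = (-0.1240, -0.1240, 0)
Detected image corners:
  c0 = (488.892195, 116.139582) px
  c1 = (620.228373, 116.907318) px
  c2 = (625.238866, 37.203957) px
  c3 = (490.498903, 33.814145) px
Planar DLT: solve 8×8 A·h = b for H (H[2,2]=1):
  H  [+607.42509 +45.69982 +557.24673]
  H  [+18.02562 +334.67102 +76.56687]
  H  [+0.12778 +0.10634 +1.00000]
B = K⁻¹H; ‖b₁‖=0.766673, ‖b₂‖=0.766673; λ = 2/(‖b₁‖+‖b₂‖) = 1.304337, sign → tz>0 ⇒ λ=+1.304337
r₁ = λ·B[:,0] = (+0.98519,-0.04028,+0.16666); r₂ = λ·B[:,1] = (+0.01702,+0.99019,+0.13871)
r₃ = r₁×r₂ = (-0.17062,-0.13382,+0.97621); SVD([r₁ r₂ r₃]) → R = UVᵀ:
  R  [+0.98519 +0.01702 -0.17062]
  R  [-0.04028 +0.99019 -0.13382]
  R  [+0.16666 +0.13871 +0.97621]
t = (+0.38265, -0.52178, +1.30434) m
tr R = 2.951586; θ = arccos((tr R − 1)/2) = 0.220477 rad = 12.632°
axis k = ((R−Rᵀ)₃₂, (R−Rᵀ)₁₃, (R−Rᵀ)₂₁) / (2 sinθ) = (+0.623069, -0.771121, -0.130988)
rvec = θ·k = (+0.137373, -0.170015, -0.028880)

rvec=(0.1374, -0.1700, -0.0289) tvec=(0.3827, -0.5218, 1.3043)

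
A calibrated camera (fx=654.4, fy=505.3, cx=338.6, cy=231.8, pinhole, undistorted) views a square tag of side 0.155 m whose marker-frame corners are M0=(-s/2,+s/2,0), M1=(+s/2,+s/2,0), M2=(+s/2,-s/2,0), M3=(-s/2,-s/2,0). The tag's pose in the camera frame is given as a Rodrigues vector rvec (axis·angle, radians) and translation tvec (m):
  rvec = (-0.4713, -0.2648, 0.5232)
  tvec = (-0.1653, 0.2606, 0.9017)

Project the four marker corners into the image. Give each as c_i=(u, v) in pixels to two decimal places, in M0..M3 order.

c0=(137.57, 396.51) c1=(239.10, 440.89) c2=(291.54, 361.04) c3=(199.43, 318.68)

Intrinsics K: fx=654.4, fy=505.3, cx=338.6, cy=231.8
Marker side s = 0.155 m; corners in marker frame (Z=0):
  M0 = (-0.0775, +0.0775, 0)
  M1 = (+0.0775, +0.0775, 0)
  M2 = (+0.0775, -0.0775, 0)
  M3 = (-0.0775, -0.0775, 0)
rvec = (-0.4713, -0.2648, 0.5232), |rvec| = θ = 0.75232 rad = 43.105°
Rodrigues: sinθ=0.68333, 1−cosθ=0.26989; R = I + sinθ·[k]× + (1−cosθ)·[k]×²:
    [+0.83603 -0.41571 -0.35810]
    [+0.53474 +0.76354 +0.36202]
    [+0.12293 -0.49415 +0.86064]
t = (-0.1653, 0.2606, 0.9017) m
M0: Pc = R·M0+t = (-0.26231, +0.27833, +0.85388); u = 654.4·(-0.26231)/0.85388 + 338.6 = 137.5689, v = 505.3·(+0.27833)/0.85388 + 231.8 = 396.5095
M1: Pc = R·M1+t = (-0.13273, +0.36122, +0.87293); u = 654.4·(-0.13273)/0.87293 + 338.6 = 239.1012, v = 505.3·(+0.36122)/0.87293 + 231.8 = 440.8920
M2: Pc = R·M2+t = (-0.06829, +0.24287, +0.94952); u = 654.4·(-0.06829)/0.94952 + 338.6 = 291.5354, v = 505.3·(+0.24287)/0.94952 + 231.8 = 361.0447
M3: Pc = R·M3+t = (-0.19787, +0.15998, +0.93047); u = 654.4·(-0.19787)/0.93047 + 338.6 = 199.4346, v = 505.3·(+0.15998)/0.93047 + 231.8 = 318.6804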